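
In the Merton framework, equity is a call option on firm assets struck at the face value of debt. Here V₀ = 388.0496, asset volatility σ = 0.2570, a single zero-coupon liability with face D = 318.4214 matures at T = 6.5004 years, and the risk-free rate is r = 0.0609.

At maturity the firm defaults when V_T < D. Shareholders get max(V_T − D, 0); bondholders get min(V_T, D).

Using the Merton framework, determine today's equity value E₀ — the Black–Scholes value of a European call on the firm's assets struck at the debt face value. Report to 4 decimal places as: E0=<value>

E0=191.8868

Equity is a call on the firm's assets struck at D = 318.4214:
d₁ = [ln(V₀/D) + (r + σ²/2)T] / (σ√T)
   = [ln(388.0496/318.4214) + (0.0609 + 0.5·0.2570²)·6.5004] / (0.2570·√6.5004)
   = [0.197758 + 0.610547] / 0.655244 = 1.233593
d₂ = d₁ − σ√T = 1.233593 − 0.655244 = 0.578348
N(d₁) = 0.891323,  N(d₂) = 0.718486,  e^(−rT) = 0.673091
E₀ = V₀·N(d₁) − D·e^(−rT)·N(d₂)
   = 388.0496·0.891323 − 318.4214·0.673091·0.718486 = 191.886779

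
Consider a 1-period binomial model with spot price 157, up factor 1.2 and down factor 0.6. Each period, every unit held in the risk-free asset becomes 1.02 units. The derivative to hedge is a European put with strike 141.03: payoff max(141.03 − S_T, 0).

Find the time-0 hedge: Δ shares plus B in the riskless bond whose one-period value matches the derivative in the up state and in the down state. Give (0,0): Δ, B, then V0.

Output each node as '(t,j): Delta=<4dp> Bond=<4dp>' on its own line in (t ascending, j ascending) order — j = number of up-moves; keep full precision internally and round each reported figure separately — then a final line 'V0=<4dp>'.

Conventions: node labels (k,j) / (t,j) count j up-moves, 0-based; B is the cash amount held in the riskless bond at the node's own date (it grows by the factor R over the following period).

(0,0): Delta=-0.4971 Bond=91.8235
V0=13.7735

The replicating-portfolio and risk-neutral prices coincide; use p* = (1.02−0.6)/(1.2−0.6) = 0.7000 for the latter.
Terminal payoffs: V(1,0)=46.8300, V(1,1)=0.0000
(0,0): S=157.0000. Δ = (V_up−V_dn)/(S_up−S_dn) = (0.0000−46.8300)/(188.4000−94.2000) = -0.4971. V = [p*·0.0000 + (1−p*)·46.8300]/1.02 = 13.7735. B = V − Δ·S = 91.8235.
Check: Δ(0,0)·S0 + B(0,0) = 13.7735 = V0.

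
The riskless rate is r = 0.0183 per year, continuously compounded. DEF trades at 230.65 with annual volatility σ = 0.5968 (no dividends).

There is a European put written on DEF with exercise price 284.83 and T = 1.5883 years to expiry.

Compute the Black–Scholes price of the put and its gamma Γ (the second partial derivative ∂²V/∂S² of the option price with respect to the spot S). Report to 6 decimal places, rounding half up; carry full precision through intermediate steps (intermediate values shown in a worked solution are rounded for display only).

price = 99.423632
Γ = 0.002279

σ√T = 0.5968·√1.5883 = 0.752134
d₁ = (ln(S/K) + (r+σ²/2)T) / (σ√T) = (ln(230.65/284.83) + (0.0183+0.5968²/2)·1.5883) / 0.752134 = (-0.210991 + 0.311918) / 0.752134 = 0.134188
d₂ = d₁ − σ√T = 0.134188 − 0.752134 = -0.617946
e^{−rT} = 0.971352
N(−d₁) = 0.446627,  N(−d₂) = 0.731694
Put price V = K·e^{−rT}·N(−d₂) − S·N(−d₁) = 202.438132 − 103.014500 = 99.423632
φ(d₁) = (1/√(2π))·e^{−d₁²/2} = 0.395367
Γ = φ(d₁) / (S·σ·√T) = 0.002279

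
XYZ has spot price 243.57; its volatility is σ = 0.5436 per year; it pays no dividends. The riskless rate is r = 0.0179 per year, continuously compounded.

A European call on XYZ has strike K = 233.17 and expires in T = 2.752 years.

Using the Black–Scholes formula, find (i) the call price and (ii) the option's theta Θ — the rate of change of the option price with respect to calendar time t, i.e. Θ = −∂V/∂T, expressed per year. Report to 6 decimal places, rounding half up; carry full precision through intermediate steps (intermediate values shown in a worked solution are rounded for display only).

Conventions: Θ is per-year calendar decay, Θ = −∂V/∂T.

σ√T = 0.5436·√2.752 = 0.901786
d₁ = (ln(S/K) + (r+σ²/2)T) / (σ√T) = (ln(243.57/233.17) + (0.0179+0.5436²/2)·2.752) / 0.901786 = (0.043637 + 0.455870) / 0.901786 = 0.553908
d₂ = d₁ − σ√T = 0.553908 − 0.901786 = -0.347878
e^{−rT} = 0.951933
N(d₁) = 0.710179,  N(d₂) = 0.363966
Call price V = S·N(d₁) − K·e^{−rT}·N(d₂) = 172.978324 − 80.786636 = 92.191687
φ(d₁) = (1/√(2π))·e^{−d₁²/2} = 0.342205
Θ = −S·φ(d₁)·σ/(2√T) − r·K·e^{−rT}·N(d₂) = −13.656370 − 1.446081 = -15.102451

price = 92.191687
Θ = -15.102451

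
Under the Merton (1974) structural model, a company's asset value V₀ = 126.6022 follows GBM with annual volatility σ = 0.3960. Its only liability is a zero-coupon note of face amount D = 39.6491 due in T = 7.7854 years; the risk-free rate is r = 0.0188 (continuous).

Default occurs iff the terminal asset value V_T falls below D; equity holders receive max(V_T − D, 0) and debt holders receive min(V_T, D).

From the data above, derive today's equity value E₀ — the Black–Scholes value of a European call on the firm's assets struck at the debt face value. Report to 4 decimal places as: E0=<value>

Apply the equity-as-call identities (strike 39.6491, horizon 7.7854 years):
d₁ = [ln(V₀/D) + (r + σ²/2)T] / (σ√T)
   = [ln(126.6022/39.6491) + (0.0188 + 0.5·0.3960²)·7.7854] / (0.3960·√7.7854)
   = [1.160982 + 0.756803] / 1.104932 = 1.735658
d₂ = d₁ − σ√T = 1.735658 − 1.104932 = 0.630726
N(d₁) = 0.958688,  N(d₂) = 0.735890,  e^(−rT) = 0.863842
E₀ = V₀·N(d₁) − D·e^(−rT)·N(d₂)
   = 126.6022·0.958688 − 39.6491·0.863842·0.735890 = 96.167347

E0=96.1673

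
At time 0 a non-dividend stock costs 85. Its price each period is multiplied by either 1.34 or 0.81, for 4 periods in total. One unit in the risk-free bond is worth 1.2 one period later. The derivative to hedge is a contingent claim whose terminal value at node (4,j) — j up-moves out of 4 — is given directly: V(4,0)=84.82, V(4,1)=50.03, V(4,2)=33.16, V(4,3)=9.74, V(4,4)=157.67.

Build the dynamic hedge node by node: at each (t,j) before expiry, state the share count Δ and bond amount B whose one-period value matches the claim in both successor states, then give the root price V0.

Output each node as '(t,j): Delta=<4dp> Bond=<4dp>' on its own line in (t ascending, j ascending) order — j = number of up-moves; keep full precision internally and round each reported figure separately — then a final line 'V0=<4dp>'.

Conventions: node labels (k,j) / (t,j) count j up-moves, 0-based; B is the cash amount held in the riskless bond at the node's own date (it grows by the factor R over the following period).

(0,0): Delta=0.5864 Bond=-20.4435
(1,0): Delta=-0.4123 Bond=44.2341
(1,1): Delta=0.8032 Bond=-49.2176
(2,0): Delta=-0.6091 Bond=64.0532
(2,1): Delta=-0.3696 Bond=49.1422
(2,2): Delta=1.0577 Bond=-97.9034
(3,0): Delta=-1.4531 Bond=114.9914
(3,1): Delta=-0.4259 Bond=63.1770
(3,2): Delta=-0.3574 Bond=57.4607
(3,3): Delta=1.3647 Bond=-180.2847
V0=29.4042

No-arbitrage ⇒ martingale measure with p* = (R−d)/(u−d) = 0.7358.
Payoffs at expiry: V(4,0)=84.8200, V(4,1)=50.0300, V(4,2)=33.1600, V(4,3)=9.7400, V(4,4)=157.6700
  t=3,j=0: stock 45.1725 → up 60.5311 (V=50.0300), down 36.5897 (V=84.8200). Price 49.3498; hedge Δ=-1.4531, bond B=114.9914.
  t=3,j=1: stock 74.7298 → up 100.1379 (V=33.1600), down 60.5311 (V=50.0300). Price 31.3469; hedge Δ=-0.4259, bond B=63.1770.
  t=3,j=2: stock 123.6271 → up 165.6603 (V=9.7400), down 100.1379 (V=33.1600). Price 13.2720; hedge Δ=-0.3574, bond B=57.4607.
  t=3,j=3: stock 204.5188 → up 274.0552 (V=157.6700), down 165.6603 (V=9.7400). Price 98.8285; hedge Δ=1.3647, bond B=-180.2847.
  t=2,j=0: stock 55.7685 → up 74.7298 (V=31.3469), down 45.1725 (V=49.3498). Price 30.0853; hedge Δ=-0.6091, bond B=64.0532.
  t=2,j=1: stock 92.2590 → up 123.6271 (V=13.2720), down 74.7298 (V=31.3469). Price 15.0387; hedge Δ=-0.3696, bond B=49.1422.
  t=2,j=2: stock 152.6260 → up 204.5188 (V=98.8285), down 123.6271 (V=13.2720). Price 63.5239; hedge Δ=1.0577, bond B=-97.9034.
  t=1,j=0: stock 68.8500 → up 92.2590 (V=15.0387), down 55.7685 (V=30.0853). Price 15.8444; hedge Δ=-0.4123, bond B=44.2341.
  t=1,j=1: stock 113.9000 → up 152.6260 (V=63.5239), down 92.2590 (V=15.0387). Price 42.2637; hedge Δ=0.8032, bond B=-49.2176.
  t=0,j=0: stock 85.0000 → up 113.9000 (V=42.2637), down 68.8500 (V=15.8444). Price 29.4042; hedge Δ=0.5864, bond B=-20.4435.
Verification: the root portfolio costs Δ(0,0)·S0 + B(0,0) = 29.4042, matching V0.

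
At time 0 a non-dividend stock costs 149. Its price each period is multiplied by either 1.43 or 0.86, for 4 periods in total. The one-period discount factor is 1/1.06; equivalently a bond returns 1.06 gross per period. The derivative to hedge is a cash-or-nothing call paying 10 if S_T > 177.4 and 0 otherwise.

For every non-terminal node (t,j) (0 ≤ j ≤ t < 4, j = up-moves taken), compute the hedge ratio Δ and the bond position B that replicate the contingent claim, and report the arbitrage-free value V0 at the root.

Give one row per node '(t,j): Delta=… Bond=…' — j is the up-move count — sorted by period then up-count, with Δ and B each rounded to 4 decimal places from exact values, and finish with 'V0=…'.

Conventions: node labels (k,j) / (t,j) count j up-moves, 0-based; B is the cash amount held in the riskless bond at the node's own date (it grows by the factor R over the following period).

(0,0): Delta=0.0438 Bond=-3.0595
(1,0): Delta=0.0555 Bond=-4.7369
(1,1): Delta=0.0309 Bond=-0.4794
(2,0): Delta=0.0527 Bond=-4.7116
(2,1): Delta=0.0586 Bond=-5.5936
(2,2): Delta=0.0000 Bond=8.9000
(3,0): Delta=0.0000 Bond=0.0000
(3,1): Delta=0.1113 Bond=-14.2337
(3,2): Delta=0.0000 Bond=9.4340
(3,3): Delta=0.0000 Bond=9.4340
V0=3.4739

Risk-neutral probability p* = (R−d)/(u−d) = (1.06−0.86)/(1.43−0.86) = 0.3509.
At maturity the claim pays: V(4,0)=0.0000, V(4,1)=0.0000, V(4,2)=10.0000, V(4,3)=10.0000, V(4,4)=10.0000
Node (3,0) S=94.7723: V=(p*·0.0000+(1−p*)·0.0000)/1.06=0.0000; Δ=(0.0000−0.0000)/(135.5245−81.5042)=0.0000; B=V−Δ·S=0.0000
Node (3,1) S=157.5866: V=(p*·10.0000+(1−p*)·0.0000)/1.06=3.3102; Δ=(10.0000−0.0000)/(225.3488−135.5245)=0.1113; B=V−Δ·S=-14.2337
Node (3,2) S=262.0335: V=(p*·10.0000+(1−p*)·10.0000)/1.06=9.4340; Δ=(10.0000−10.0000)/(374.7079−225.3488)=0.0000; B=V−Δ·S=9.4340
Node (3,3) S=435.7068: V=(p*·10.0000+(1−p*)·10.0000)/1.06=9.4340; Δ=(10.0000−10.0000)/(623.0608−374.7079)=0.0000; B=V−Δ·S=9.4340
Node (2,0) S=110.2004: V=(p*·3.3102+(1−p*)·0.0000)/1.06=1.0957; Δ=(3.3102−0.0000)/(157.5866−94.7723)=0.0527; B=V−Δ·S=-4.7116
Node (2,1) S=183.2402: V=(p*·9.4340+(1−p*)·3.3102)/1.06=5.1499; Δ=(9.4340−3.3102)/(262.0335−157.5866)=0.0586; B=V−Δ·S=-5.5936
Node (2,2) S=304.6901: V=(p*·9.4340+(1−p*)·9.4340)/1.06=8.9000; Δ=(9.4340−9.4340)/(435.7068−262.0335)=0.0000; B=V−Δ·S=8.9000
Node (1,0) S=128.1400: V=(p*·5.1499+(1−p*)·1.0957)/1.06=2.3757; Δ=(5.1499−1.0957)/(183.2402−110.2004)=0.0555; B=V−Δ·S=-4.7369
Node (1,1) S=213.0700: V=(p*·8.9000+(1−p*)·5.1499)/1.06=6.0997; Δ=(8.9000−5.1499)/(304.6901−183.2402)=0.0309; B=V−Δ·S=-0.4794
Node (0,0) S=149.0000: V=(p*·6.0997+(1−p*)·2.3757)/1.06=3.4739; Δ=(6.0997−2.3757)/(213.0700−128.1400)=0.0438; B=V−Δ·S=-3.0595
Check: Δ(0,0)·S0 + B(0,0) = 3.4739 = V0.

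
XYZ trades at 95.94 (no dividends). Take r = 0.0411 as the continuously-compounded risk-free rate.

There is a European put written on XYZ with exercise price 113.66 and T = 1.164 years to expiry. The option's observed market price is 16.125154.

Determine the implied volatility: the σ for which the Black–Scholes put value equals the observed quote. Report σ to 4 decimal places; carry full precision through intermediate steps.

sigma = 0.1944

At σ = 0.1944 the Black–Scholes value reproduces the quote:
σ√T = 0.1944·√1.164 = 0.209736
d₁ = (ln(S/K) + (r+σ²/2)T) / (σ√T) = (ln(95.94/113.66) + (0.0411+0.1944²/2)·1.164) / 0.209736 = (-0.169489 + 0.069835) / 0.209736 = -0.475138
d₂ = d₁ − σ√T = -0.475138 − 0.209736 = -0.684874
e^{−rT} = 0.953286
N(−d₁) = 0.682656,  N(−d₂) = 0.753288
V = K·e^{−rT}·N(−d₂) − S·N(−d₁) = 81.619154 − 65.494000 = 16.125154 (the quoted price), and the Black–Scholes price is strictly increasing in σ, so σ is unique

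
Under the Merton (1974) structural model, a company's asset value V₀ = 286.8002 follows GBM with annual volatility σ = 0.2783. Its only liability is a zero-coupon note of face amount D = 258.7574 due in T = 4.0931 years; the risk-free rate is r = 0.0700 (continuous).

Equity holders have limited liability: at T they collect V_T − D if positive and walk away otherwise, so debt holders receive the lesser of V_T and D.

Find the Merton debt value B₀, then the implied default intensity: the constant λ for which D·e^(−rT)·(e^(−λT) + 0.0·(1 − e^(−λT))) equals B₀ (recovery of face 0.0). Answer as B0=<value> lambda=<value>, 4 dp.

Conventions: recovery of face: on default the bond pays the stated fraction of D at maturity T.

B0=175.4573 lambda=0.0249

Apply the equity-as-call identities (strike 258.7574, horizon 4.0931 years):
d₁ = [ln(V₀/D) + (r + σ²/2)T] / (σ√T)
   = [ln(286.8002/258.7574) + (0.0700 + 0.5·0.2783²)·4.0931] / (0.2783·√4.0931)
   = [0.102895 + 0.445024] / 0.563040 = 0.973144
d₂ = d₁ − σ√T = 0.973144 − 0.563040 = 0.410103
N(d₁) = 0.834759,  N(d₂) = 0.659135,  e^(−rT) = 0.750874
E₀ = V₀·N(d₁) − D·e^(−rT)·N(d₂)
   = 286.8002·0.834759 − 258.7574·0.750874·0.659135 = 111.342901
B₀ = V₀ − E₀ = 286.8002 − 111.342901 = 175.457299
e^(−λT) = (B₀·e^(rT)/D − 0)/(1 − 0) = (175.4573·1.331781/258.7574 − 0)/1 = 0.90304921
λ = −ln(0.90304921)/4.0931 = 0.024915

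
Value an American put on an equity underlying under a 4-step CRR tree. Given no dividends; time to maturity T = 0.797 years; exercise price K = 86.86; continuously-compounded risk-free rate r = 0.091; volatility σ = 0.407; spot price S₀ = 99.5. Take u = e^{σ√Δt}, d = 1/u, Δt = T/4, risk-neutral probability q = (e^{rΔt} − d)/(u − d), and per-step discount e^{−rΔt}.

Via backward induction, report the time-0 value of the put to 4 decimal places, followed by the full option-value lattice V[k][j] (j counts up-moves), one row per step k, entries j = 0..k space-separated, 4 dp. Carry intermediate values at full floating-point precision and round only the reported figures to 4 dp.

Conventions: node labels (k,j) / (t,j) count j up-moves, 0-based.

Δt=0.19925  u=1.19922  d=0.83387  q=0.50479  discount=0.98203
step 4 (expiry): payoffs max(K−S,0) = 38.7514 17.6733 0.0000 0.0000 0.0000
k=3: (k=3,j=0): S=57.6929, K−S=29.1671, hold=27.6063 ⇒ V=29.1671 exercise | (k=3,j=1): S=82.9703, K−S=3.8897, hold=8.5948 ⇒ V=8.5948 continue | (k=3,j=2): S=119.3227, K−S=0.0000, hold=0.0000 ⇒ V=0.0000 continue | (k=3,j=3): S=171.6025, K−S=0.0000, hold=0.0000 ⇒ V=0.0000 continue
k=2: (k=2,j=0): S=69.1867, K−S=17.6733, hold=18.4450 ⇒ V=18.4450 continue | (k=2,j=1): S=99.5000, K−S=0.0000, hold=4.1798 ⇒ V=4.1798 continue | (k=2,j=2): S=143.0947, K−S=0.0000, hold=0.0000 ⇒ V=0.0000 continue
k=1: (k=1,j=0): S=82.9703, K−S=3.8897, hold=11.0420 ⇒ V=11.0420 continue | (k=1,j=1): S=119.3227, K−S=0.0000, hold=2.0327 ⇒ V=2.0327 continue
k=0: (k=0,j=0): S=99.5000, K−S=0.0000, hold=6.3775 ⇒ V=6.3775 continue

price = 6.3775
tree:
6.3775
11.0420 2.0327
18.4450 4.1798 0.0000
29.1671 8.5948 0.0000 0.0000
38.7514 17.6733 0.0000 0.0000 0.0000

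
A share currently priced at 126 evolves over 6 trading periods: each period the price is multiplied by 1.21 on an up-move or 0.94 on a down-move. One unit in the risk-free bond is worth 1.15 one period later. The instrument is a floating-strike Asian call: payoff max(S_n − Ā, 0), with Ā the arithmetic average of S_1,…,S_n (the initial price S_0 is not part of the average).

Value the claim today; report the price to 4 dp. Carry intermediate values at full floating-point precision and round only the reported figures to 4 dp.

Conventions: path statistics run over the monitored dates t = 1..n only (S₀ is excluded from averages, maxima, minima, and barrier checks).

price = 34.6531

Risk-neutral up-probability p* = (R−d)/(u−d) = (1.15−0.94)/(1.21−0.94) = 0.7778; the claim prices as the p*-weighted sum of path payoffs discounted by R^6.
Enumerate all 2^6 = 64 price paths (U = up ×1.21, D = down ×0.94); each path with k up-moves has probability p*^k·(1−p*)^(6−k).
DDDDDD: Ā=102.0328, payoff=0.0000, prob=0.000120
UDDDDD: Ā=131.3401, payoff=0.0000, prob=0.000421
DUDDDD: Ā=125.6701, payoff=0.0000, prob=0.000421
UUDDDD: Ā=161.7669, payoff=0.0000, prob=0.001475
DDUDDD: Ā=120.3403, payoff=0.0000, prob=0.000421
UDUDDD: Ā=154.9062, payoff=0.0000, prob=0.001475
DUUDDD: Ā=149.2362, payoff=0.0000, prob=0.001475
UUUDDD: Ā=192.1019, payoff=0.0000, prob=0.005163
DDDUDD: Ā=115.3303, payoff=0.0000, prob=0.000421
UDDUDD: Ā=148.4571, payoff=0.0000, prob=0.001475
DUDUDD: Ā=142.7871, payoff=1.2428, prob=0.001475
UUDUDD: Ā=183.8005, payoff=1.5997, prob=0.005163
DDUUDD: Ā=137.4573, payoff=6.5726, prob=0.001475
UDUUDD: Ā=176.9398, payoff=8.4604, prob=0.005163
DUUUDD: Ā=171.2698, payoff=14.1304, prob=0.005163
UUUUDD: Ā=220.4643, payoff=18.1892, prob=0.018072
DDDDUD: Ā=110.6209, payoff=1.2701, prob=0.000421
UDDDUD: Ā=142.3950, payoff=1.6349, prob=0.001475
DUDDUD: Ā=136.7250, payoff=7.3049, prob=0.001475
UUDDUD: Ā=175.9971, payoff=9.4031, prob=0.005163
DDUDUD: Ā=131.3952, payoff=12.6347, prob=0.001475
UDUDUD: Ā=169.1364, payoff=16.2638, prob=0.005163
DUUDUD: Ā=163.4664, payoff=21.9338, prob=0.005163
UUUDUD: Ā=210.4195, payoff=28.2339, prob=0.018072
DDDUUD: Ā=126.3852, payoff=17.6447, prob=0.001475
UDDUUD: Ā=162.6873, payoff=22.7129, prob=0.005163
DUDUUD: Ā=157.0173, payoff=28.3829, prob=0.005163
UUDUUD: Ā=202.1181, payoff=36.5354, prob=0.018072
DDUUUD: Ā=151.6875, payoff=33.7127, prob=0.005163
UDUUUD: Ā=195.2574, payoff=43.3961, prob=0.018072
DUUUUD: Ā=189.5874, payoff=49.0661, prob=0.018072
UUUUUD: Ā=244.0433, payoff=63.1595, prob=0.063251
DDDDDU: Ā=106.1941, payoff=5.6969, prob=0.000421
UDDDDU: Ā=136.6966, payoff=7.3333, prob=0.001475
DUDDDU: Ā=131.0266, payoff=13.0033, prob=0.001475
UUDDDU: Ā=168.6619, payoff=16.7383, prob=0.005163
DDUDDU: Ā=125.6968, payoff=18.3331, prob=0.001475
UDUDDU: Ā=161.8012, payoff=23.5990, prob=0.005163
DUUDDU: Ā=156.1312, payoff=29.2690, prob=0.005163
UUUDDU: Ā=200.9774, payoff=37.6760, prob=0.018072
DDDUDU: Ā=120.6868, payoff=23.3431, prob=0.001475
UDDUDU: Ā=155.3522, payoff=30.0480, prob=0.005163
DUDUDU: Ā=149.6822, payoff=35.7180, prob=0.005163
UUDUDU: Ā=192.6760, payoff=45.9775, prob=0.018072
DDUUDU: Ā=144.3524, payoff=41.0478, prob=0.005163
UDUUDU: Ā=185.8153, payoff=52.8382, prob=0.018072
DUUUDU: Ā=180.1453, payoff=58.5082, prob=0.018072
UUUUDU: Ā=231.8892, payoff=75.3137, prob=0.063251
DDDDUU: Ā=115.9774, payoff=28.0525, prob=0.001475
UDDDUU: Ā=149.2901, payoff=36.1101, prob=0.005163
DUDDUU: Ā=143.6201, payoff=41.7801, prob=0.005163
UUDDUU: Ā=184.8726, payoff=53.7808, prob=0.018072
DDUDUU: Ā=138.2903, payoff=47.1099, prob=0.005163
UDUDUU: Ā=178.0119, payoff=60.6415, prob=0.018072
DUUDUU: Ā=172.3419, payoff=66.3115, prob=0.018072
UUUDUU: Ā=221.8444, payoff=85.3584, prob=0.063251
DDDUUU: Ā=133.2803, payoff=52.1200, prob=0.005163
UDDUUU: Ā=171.5629, payoff=67.0906, prob=0.018072
DUDUUU: Ā=165.8929, payoff=72.7606, prob=0.018072
UUDUUU: Ā=213.5430, payoff=93.6599, prob=0.063251
DDUUUU: Ā=160.5631, payoff=78.0904, prob=0.018072
UDUUUU: Ā=206.6823, payoff=100.5206, prob=0.063251
DUUUUU: Ā=201.0123, payoff=106.1906, prob=0.063251
UUUUUU: Ā=258.7498, payoff=136.6921, prob=0.221377
Price = Σ prob·payoff / R^6 = 80.154735 / 2.313061 = 34.6531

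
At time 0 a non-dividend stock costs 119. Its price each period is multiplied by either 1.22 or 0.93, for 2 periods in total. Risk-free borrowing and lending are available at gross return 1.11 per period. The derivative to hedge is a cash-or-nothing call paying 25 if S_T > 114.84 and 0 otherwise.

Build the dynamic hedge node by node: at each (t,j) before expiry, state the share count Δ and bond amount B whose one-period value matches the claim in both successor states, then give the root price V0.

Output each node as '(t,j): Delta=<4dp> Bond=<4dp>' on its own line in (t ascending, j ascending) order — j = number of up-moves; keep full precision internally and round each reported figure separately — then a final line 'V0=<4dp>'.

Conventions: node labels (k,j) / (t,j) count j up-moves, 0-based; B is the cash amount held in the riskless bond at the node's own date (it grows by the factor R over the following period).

Risk-neutral probability p* = (R−d)/(u−d) = (1.11−0.93)/(1.22−0.93) = 0.6207.
At maturity the claim pays: V(2,0)=0.0000, V(2,1)=25.0000, V(2,2)=25.0000
Node (1,0) S=110.6700: V=(p*·25.0000+(1−p*)·0.0000)/1.11=13.9795; Δ=(25.0000−0.0000)/(135.0174−102.9231)=0.7790; B=V−Δ·S=-72.2274
Node (1,1) S=145.1800: V=(p*·25.0000+(1−p*)·25.0000)/1.11=22.5225; Δ=(25.0000−25.0000)/(177.1196−135.0174)=0.0000; B=V−Δ·S=22.5225
Node (0,0) S=119.0000: V=(p*·22.5225+(1−p*)·13.9795)/1.11=17.3712; Δ=(22.5225−13.9795)/(145.1800−110.6700)=0.2476; B=V−Δ·S=-12.0875
Verification: the root portfolio costs Δ(0,0)·S0 + B(0,0) = 17.3712, matching V0.

(0,0): Delta=0.2476 Bond=-12.0875
(1,0): Delta=0.7790 Bond=-72.2274
(1,1): Delta=0.0000 Bond=22.5225
V0=17.3712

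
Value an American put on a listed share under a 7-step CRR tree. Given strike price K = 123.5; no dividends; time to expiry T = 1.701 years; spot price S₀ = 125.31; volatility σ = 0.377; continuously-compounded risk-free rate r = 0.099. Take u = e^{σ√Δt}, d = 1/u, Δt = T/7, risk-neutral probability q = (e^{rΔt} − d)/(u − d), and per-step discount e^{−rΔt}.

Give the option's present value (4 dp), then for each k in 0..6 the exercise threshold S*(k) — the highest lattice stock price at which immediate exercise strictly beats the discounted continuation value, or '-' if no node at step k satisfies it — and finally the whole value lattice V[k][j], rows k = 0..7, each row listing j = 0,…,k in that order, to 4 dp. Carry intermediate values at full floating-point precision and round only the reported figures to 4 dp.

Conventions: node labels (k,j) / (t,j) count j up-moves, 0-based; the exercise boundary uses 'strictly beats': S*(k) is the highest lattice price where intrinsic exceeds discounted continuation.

price = 16.1176
boundary = - - 86.4102 71.7555 86.4102 71.7555 86.4102
tree:
16.1176
24.8501 8.7747
37.0898 14.6641 3.7241
51.7445 23.7695 6.9070 0.9467
63.9139 37.0898 12.5305 2.0154 0.0000
74.0195 51.7445 22.0488 4.2903 0.0000 0.0000
82.4111 63.9139 37.0898 9.1330 0.0000 0.0000 0.0000
89.3796 74.0195 51.7445 19.4420 0.0000 0.0000 0.0000 0.0000

params: Δt=0.24300 u=1.20423 d=0.83040 q=0.51881 e^(-rΔt)=0.97623
t_7 payoffs: 89.3796 74.0195 51.7445 19.4420 0.0000 0.0000 0.0000 0.0000
t_6: node(6,0) S=41.0889 payoff=82.4111 vs cont=79.4756 → 82.4111 [stop]  node(6,1) S=59.5861 payoff=63.9139 vs cont=60.9784 → 63.9139 [stop]  node(6,2) S=86.4102 payoff=37.0898 vs cont=34.1542 → 37.0898 [stop]  node(6,3) S=125.3100 payoff=0.0000 vs cont=9.1330 → 9.1330 [wait]  node(6,4) S=181.7215 payoff=0.0000 vs cont=0.0000 → 0.0000 [wait]  node(6,5) S=263.5280 payoff=0.0000 vs cont=0.0000 → 0.0000 [wait]  node(6,6) S=382.1619 payoff=0.0000 vs cont=0.0000 → 0.0000 [wait]  ⇒ S*(6)=86.4102
t_5: node(5,0) S=49.4805 payoff=74.0195 vs cont=71.0839 → 74.0195 [stop]  node(5,1) S=71.7555 payoff=51.7445 vs cont=48.8090 → 51.7445 [stop]  node(5,2) S=104.0580 payoff=19.4420 vs cont=22.0488 → 22.0488 [wait]  node(5,3) S=150.9023 payoff=0.0000 vs cont=4.2903 → 4.2903 [wait]  node(5,4) S=218.8349 payoff=0.0000 vs cont=0.0000 → 0.0000 [wait]  node(5,5) S=317.3490 payoff=0.0000 vs cont=0.0000 → 0.0000 [wait]  ⇒ S*(5)=71.7555
t_4: node(4,0) S=59.5861 payoff=63.9139 vs cont=60.9784 → 63.9139 [stop]  node(4,1) S=86.4102 payoff=37.0898 vs cont=35.4744 → 37.0898 [stop]  node(4,2) S=125.3100 payoff=0.0000 vs cont=12.5305 → 12.5305 [wait]  node(4,3) S=181.7215 payoff=0.0000 vs cont=2.0154 → 2.0154 [wait]  node(4,4) S=263.5280 payoff=0.0000 vs cont=0.0000 → 0.0000 [wait]  ⇒ S*(4)=86.4102
t_3: node(3,0) S=71.7555 payoff=51.7445 vs cont=48.8090 → 51.7445 [stop]  node(3,1) S=104.0580 payoff=19.4420 vs cont=23.7695 → 23.7695 [wait]  node(3,2) S=150.9023 payoff=0.0000 vs cont=6.9070 → 6.9070 [wait]  node(3,3) S=218.8349 payoff=0.0000 vs cont=0.9467 → 0.9467 [wait]  ⇒ S*(3)=71.7555
t_2: node(2,0) S=86.4102 payoff=37.0898 vs cont=36.3459 → 37.0898 [stop]  node(2,1) S=125.3100 payoff=0.0000 vs cont=14.6641 → 14.6641 [wait]  node(2,2) S=181.7215 payoff=0.0000 vs cont=3.7241 → 3.7241 [wait]  ⇒ S*(2)=86.4102
t_1: node(1,0) S=104.0580 payoff=19.4420 vs cont=24.8501 → 24.8501 [wait]  node(1,1) S=150.9023 payoff=0.0000 vs cont=8.7747 → 8.7747 [wait]  ⇒ S*(1)=-
t_0: node(0,0) S=125.3100 payoff=0.0000 vs cont=16.1176 → 16.1176 [wait]  ⇒ S*(0)=-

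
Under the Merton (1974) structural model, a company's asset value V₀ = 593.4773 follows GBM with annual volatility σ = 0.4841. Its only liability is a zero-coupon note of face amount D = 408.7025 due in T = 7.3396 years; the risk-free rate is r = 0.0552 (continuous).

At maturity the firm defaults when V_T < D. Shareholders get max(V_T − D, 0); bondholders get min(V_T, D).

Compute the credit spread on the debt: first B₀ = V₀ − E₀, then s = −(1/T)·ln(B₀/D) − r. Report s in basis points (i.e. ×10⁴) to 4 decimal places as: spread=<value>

spread=475.2491

Work the structural quantities from V₀ = 593.4773 against face 408.7025:
d₁ = [ln(V₀/D) + (r + σ²/2)T] / (σ√T)
   = [ln(593.4773/408.7025) + (0.0552 + 0.5·0.4841²)·7.3396] / (0.4841·√7.3396)
   = [0.373011 + 1.265174] / 1.311509 = 1.249084
d₂ = d₁ − σ√T = 1.249084 − 1.311509 = -0.062425
N(d₁) = 0.894183,  N(d₂) = 0.475112,  e^(−rT) = 0.666879
E₀ = V₀·N(d₁) − D·e^(−rT)·N(d₂)
   = 593.4773·0.894183 − 408.7025·0.666879·0.475112 = 401.182855
B₀ = V₀ − E₀ = 593.4773 − 401.182855 = 192.294445
spread = −(1/T)·ln(B₀/D) − r = −(1/7.3396)·ln(192.294445/408.7025) − 0.0552 = 0.04752491
in basis points: 0.04752491 × 10⁴ = 475.2491 bp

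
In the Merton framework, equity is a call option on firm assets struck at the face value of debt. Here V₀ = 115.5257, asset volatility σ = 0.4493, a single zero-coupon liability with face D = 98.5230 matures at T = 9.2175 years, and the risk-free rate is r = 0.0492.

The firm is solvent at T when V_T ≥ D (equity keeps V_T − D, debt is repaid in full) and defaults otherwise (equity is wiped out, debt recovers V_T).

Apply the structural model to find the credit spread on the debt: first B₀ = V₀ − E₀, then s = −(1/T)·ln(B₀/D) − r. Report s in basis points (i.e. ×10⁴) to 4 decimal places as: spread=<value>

spread=474.1256

Equity is a call on the firm's assets struck at D = 98.5230:
d₁ = [ln(V₀/D) + (r + σ²/2)T] / (σ√T)
   = [ln(115.5257/98.5230) + (0.0492 + 0.5·0.4493²)·9.2175] / (0.4493·√9.2175)
   = [0.159203 + 1.383872] / 1.364090 = 1.131212
d₂ = d₁ − σ√T = 1.131212 − 1.364090 = -0.232878
N(d₁) = 0.871017,  N(d₂) = 0.407928,  e^(−rT) = 0.635400
E₀ = V₀·N(d₁) − D·e^(−rT)·N(d₂)
   = 115.5257·0.871017 − 98.5230·0.635400·0.407928 = 75.087950
B₀ = V₀ − E₀ = 115.5257 − 75.087950 = 40.437750
spread = −(1/T)·ln(B₀/D) − r = −(1/9.2175)·ln(40.437750/98.5230) − 0.0492 = 0.04741256
in basis points: 0.04741256 × 10⁴ = 474.1256 bp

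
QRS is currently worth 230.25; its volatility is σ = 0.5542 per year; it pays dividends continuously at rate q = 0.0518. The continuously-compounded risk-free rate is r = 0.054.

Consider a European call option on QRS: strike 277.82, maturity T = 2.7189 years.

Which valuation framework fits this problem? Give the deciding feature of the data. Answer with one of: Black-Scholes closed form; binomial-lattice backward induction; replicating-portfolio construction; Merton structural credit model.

framework: Black-Scholes closed form

Key observation: a European-exercise option on QRS struck at 277.82 — a GBM underlying with constant parameters — admits an analytic price: the data contain no early exercise, no discrete tree, no debt structure.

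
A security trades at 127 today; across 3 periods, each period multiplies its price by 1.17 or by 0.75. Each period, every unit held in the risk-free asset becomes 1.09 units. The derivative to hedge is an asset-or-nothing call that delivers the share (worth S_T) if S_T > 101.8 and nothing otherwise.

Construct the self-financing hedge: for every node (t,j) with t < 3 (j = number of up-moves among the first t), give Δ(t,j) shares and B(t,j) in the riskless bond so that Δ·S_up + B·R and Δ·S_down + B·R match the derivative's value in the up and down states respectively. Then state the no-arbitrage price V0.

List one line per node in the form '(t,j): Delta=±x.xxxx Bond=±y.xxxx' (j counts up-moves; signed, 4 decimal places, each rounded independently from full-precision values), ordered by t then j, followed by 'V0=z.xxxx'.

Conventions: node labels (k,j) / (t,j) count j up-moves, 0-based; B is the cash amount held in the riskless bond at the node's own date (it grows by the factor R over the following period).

(0,0): Delta=1.3896 Bond=-55.4459
(1,0): Delta=2.4206 Bond=-158.6446
(1,1): Delta=1.2340 Bond=-37.3281
(2,0): Delta=0.0000 Bond=0.0000
(2,1): Delta=2.7857 Bond=-213.6103
(2,2): Delta=1.0000 Bond=0.0000
V0=121.0273

Risk-neutral probability p* = (R−d)/(u−d) = (1.09−0.75)/(1.17−0.75) = 0.8095.
Terminal payoffs: V(3,0)=0.0000, V(3,1)=0.0000, V(3,2)=130.3877, V(3,3)=203.4049
Node (2,0) S=71.4375: V=(p*·0.0000+(1−p*)·0.0000)/1.09=0.0000; Δ=(0.0000−0.0000)/(83.5819−53.5781)=0.0000; B=V−Δ·S=0.0000
Node (2,1) S=111.4425: V=(p*·130.3877+(1−p*)·0.0000)/1.09=96.8367; Δ=(130.3877−0.0000)/(130.3877−83.5819)=2.7857; B=V−Δ·S=-213.6103
Node (2,2) S=173.8503: V=(p*·203.4049+(1−p*)·130.3877)/1.09=173.8503; Δ=(203.4049−130.3877)/(203.4049−130.3877)=1.0000; B=V−Δ·S=0.0000
Node (1,0) S=95.2500: V=(p*·96.8367+(1−p*)·0.0000)/1.09=71.9189; Δ=(96.8367−0.0000)/(111.4425−71.4375)=2.4206; B=V−Δ·S=-158.6446
Node (1,1) S=148.5900: V=(p*·173.8503+(1−p*)·96.8367)/1.09=146.0376; Δ=(173.8503−96.8367)/(173.8503−111.4425)=1.2340; B=V−Δ·S=-37.3281
Node (0,0) S=127.0000: V=(p*·146.0376+(1−p*)·71.9189)/1.09=121.0273; Δ=(146.0376−71.9189)/(148.5900−95.2500)=1.3896; B=V−Δ·S=-55.4459
Verification: the root portfolio costs Δ(0,0)·S0 + B(0,0) = 121.0273, matching V0.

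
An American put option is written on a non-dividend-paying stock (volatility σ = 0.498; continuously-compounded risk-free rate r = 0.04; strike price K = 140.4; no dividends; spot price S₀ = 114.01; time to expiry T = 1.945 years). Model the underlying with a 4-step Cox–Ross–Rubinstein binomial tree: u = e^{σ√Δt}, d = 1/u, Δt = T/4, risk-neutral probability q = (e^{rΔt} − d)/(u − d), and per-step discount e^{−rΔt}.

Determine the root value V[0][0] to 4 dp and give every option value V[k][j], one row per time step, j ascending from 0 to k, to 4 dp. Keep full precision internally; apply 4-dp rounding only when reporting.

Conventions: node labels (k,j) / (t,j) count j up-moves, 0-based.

price = 45.0161
tree:
45.0161
62.6060 24.7899
83.4736 39.0202 7.9101
100.1747 59.8384 14.4481 0.0000
111.9760 83.4736 26.3900 0.0000 0.0000

Δt=0.48625  u=1.41519  d=0.70662  q=0.44176  discount=0.98074
step 4 (expiry): payoffs max(K−S,0) = 111.9760 83.4736 26.3900 0.0000 0.0000
k=3: (k=3,j=0): S=40.2253, K−S=100.1747, hold=97.4703 ⇒ V=100.1747 exercise | (k=3,j=1): S=80.5616, K−S=59.8384, hold=57.1340 ⇒ V=59.8384 exercise | (k=3,j=2): S=161.3458, K−S=0.0000, hold=14.4481 ⇒ V=14.4481 continue | (k=3,j=3): S=323.1371, K−S=0.0000, hold=0.0000 ⇒ V=0.0000 continue
k=2: (k=2,j=0): S=56.9264, K−S=83.4736, hold=80.7692 ⇒ V=83.4736 exercise | (k=2,j=1): S=114.0100, K−S=26.3900, hold=39.0202 ⇒ V=39.0202 continue | (k=2,j=2): S=228.3348, K−S=0.0000, hold=7.9101 ⇒ V=7.9101 continue
k=1: (k=1,j=0): S=80.5616, K−S=59.8384, hold=62.6060 ⇒ V=62.6060 continue | (k=1,j=1): S=161.3458, K−S=0.0000, hold=24.7899 ⇒ V=24.7899 continue
k=0: (k=0,j=0): S=114.0100, K−S=26.3900, hold=45.0161 ⇒ V=45.0161 continue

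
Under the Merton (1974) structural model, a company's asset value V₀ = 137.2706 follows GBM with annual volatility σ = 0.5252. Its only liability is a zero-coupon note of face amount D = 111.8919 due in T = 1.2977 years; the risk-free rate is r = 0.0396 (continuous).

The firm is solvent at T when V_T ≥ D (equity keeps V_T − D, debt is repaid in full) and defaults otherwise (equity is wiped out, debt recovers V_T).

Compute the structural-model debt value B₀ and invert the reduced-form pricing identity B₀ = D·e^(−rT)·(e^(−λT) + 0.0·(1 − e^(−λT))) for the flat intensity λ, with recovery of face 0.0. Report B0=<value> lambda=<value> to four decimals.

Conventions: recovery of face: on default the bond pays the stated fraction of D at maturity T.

B0=90.6543 lambda=0.1226

Equity is a call on the firm's assets struck at D = 111.8919:
d₁ = [ln(V₀/D) + (r + σ²/2)T] / (σ√T)
   = [ln(137.2706/111.8919) + (0.0396 + 0.5·0.5252²)·1.2977] / (0.5252·√1.2977)
   = [0.204421 + 0.230364] / 0.598290 = 0.726713
d₂ = d₁ − σ√T = 0.726713 − 0.598290 = 0.128423
N(d₁) = 0.766299,  N(d₂) = 0.551093,  e^(−rT) = 0.949909
E₀ = V₀·N(d₁) − D·e^(−rT)·N(d₂)
   = 137.2706·0.766299 − 111.8919·0.949909·0.551093 = 46.616258
B₀ = V₀ − E₀ = 137.2706 − 46.616258 = 90.654342
e^(−λT) = (B₀·e^(rT)/D − 0)/(1 − 0) = (90.6543·1.052732/111.8919 − 0)/1 = 0.85291879
λ = −ln(0.85291879)/1.2977 = 0.122595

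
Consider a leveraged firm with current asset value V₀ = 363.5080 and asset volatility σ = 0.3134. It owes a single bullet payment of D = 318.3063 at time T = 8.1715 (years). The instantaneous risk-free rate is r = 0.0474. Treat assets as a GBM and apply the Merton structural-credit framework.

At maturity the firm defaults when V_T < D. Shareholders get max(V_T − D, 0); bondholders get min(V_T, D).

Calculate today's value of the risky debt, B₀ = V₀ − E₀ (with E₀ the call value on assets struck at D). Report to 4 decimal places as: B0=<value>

Equity is a call on the firm's assets struck at D = 318.3063:
d₁ = [ln(V₀/D) + (r + σ²/2)T] / (σ√T)
   = [ln(363.5080/318.3063) + (0.0474 + 0.5·0.3134²)·8.1715] / (0.3134·√8.1715)
   = [0.132787 + 0.788630] / 0.895880 = 1.028505
d₂ = d₁ − σ√T = 1.028505 − 0.895880 = 0.132625
N(d₁) = 0.848144,  N(d₂) = 0.552755,  e^(−rT) = 0.678868
E₀ = V₀·N(d₁) − D·e^(−rT)·N(d₂)
   = 363.5080·0.848144 − 318.3063·0.678868·0.552755 = 188.863432
B₀ = V₀ − E₀ = 363.5080 − 188.863432 = 174.644568

B0=174.6446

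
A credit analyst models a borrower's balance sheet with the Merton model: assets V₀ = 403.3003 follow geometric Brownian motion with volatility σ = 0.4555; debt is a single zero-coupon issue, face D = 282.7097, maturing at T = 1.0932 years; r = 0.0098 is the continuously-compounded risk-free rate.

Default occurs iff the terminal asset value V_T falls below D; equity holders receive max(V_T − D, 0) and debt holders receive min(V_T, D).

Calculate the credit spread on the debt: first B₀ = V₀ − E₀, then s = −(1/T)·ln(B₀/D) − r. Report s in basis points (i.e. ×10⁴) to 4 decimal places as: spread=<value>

spread=678.2400

With assets at 403.3003 and a single debt payment of 282.7097 at 1.0932 years:
d₁ = [ln(V₀/D) + (r + σ²/2)T] / (σ√T)
   = [ln(403.3003/282.7097) + (0.0098 + 0.5·0.4555²)·1.0932] / (0.4555·√1.0932)
   = [0.355261 + 0.124122] / 0.476254 = 1.006571
d₂ = d₁ − σ√T = 1.006571 − 0.476254 = 0.530317
N(d₁) = 0.842929,  N(d₂) = 0.702054,  e^(−rT) = 0.989344
E₀ = V₀·N(d₁) − D·e^(−rT)·N(d₂)
   = 403.3003·0.842929 − 282.7097·0.989344·0.702054 = 143.591236
B₀ = V₀ − E₀ = 403.3003 − 143.591236 = 259.709064
spread = −(1/T)·ln(B₀/D) − r = −(1/1.0932)·ln(259.709064/282.7097) − 0.0098 = 0.06782400
in basis points: 0.06782400 × 10⁴ = 678.2400 bp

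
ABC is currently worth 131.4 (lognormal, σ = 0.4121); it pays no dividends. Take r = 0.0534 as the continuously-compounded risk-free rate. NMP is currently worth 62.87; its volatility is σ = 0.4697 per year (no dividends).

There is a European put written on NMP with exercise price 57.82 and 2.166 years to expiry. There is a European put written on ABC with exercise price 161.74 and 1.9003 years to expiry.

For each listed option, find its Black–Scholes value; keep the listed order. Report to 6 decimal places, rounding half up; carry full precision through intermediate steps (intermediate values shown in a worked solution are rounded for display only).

price(NMP put K=57.82) = 10.391101
price(ABC put K=161.74) = 38.923853

[NMP put K=57.82]
σ√T = 0.4697·√2.166 = 0.691273
d₁ = (ln(S/K) + (r+σ²/2)T) / (σ√T) = (ln(62.87/57.82) + (0.0534+0.4697²/2)·2.166) / 0.691273 = (0.083734 + 0.354594) / 0.691273 = 0.634088
d₂ = d₁ − σ√T = 0.634088 − 0.691273 = -0.057185
e^{−rT} = 0.890774
N(−d₁) = 0.263012,  N(−d₂) = 0.522801
price = K·e^{−rT}·N(−d₂) − S·N(−d₁) = 26.926644 − 16.535544 = 10.391101
[ABC put K=161.74]
σ√T = 0.4121·√1.9003 = 0.568085
d₁ = (ln(S/K) + (r+σ²/2)T) / (σ√T) = (ln(131.4/161.74) + (0.0534+0.4121²/2)·1.9003) / 0.568085 = (-0.207744 + 0.262837) / 0.568085 = 0.096979
d₂ = d₁ − σ√T = 0.096979 − 0.568085 = -0.471106
e^{−rT} = 0.903503
N(−d₁) = 0.461371,  N(−d₂) = 0.681218
price = K·e^{−rT}·N(−d₂) − S·N(−d₁) = 99.548053 − 60.624200 = 38.923853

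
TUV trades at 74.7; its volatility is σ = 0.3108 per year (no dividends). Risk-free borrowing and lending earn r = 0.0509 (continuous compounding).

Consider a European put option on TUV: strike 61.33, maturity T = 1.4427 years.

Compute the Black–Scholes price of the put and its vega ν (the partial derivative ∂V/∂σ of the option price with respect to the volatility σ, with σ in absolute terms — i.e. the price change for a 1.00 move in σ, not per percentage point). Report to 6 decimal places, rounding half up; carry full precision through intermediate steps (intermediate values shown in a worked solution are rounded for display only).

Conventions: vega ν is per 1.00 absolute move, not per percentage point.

price = 3.302176
ν = 23.623801

σ√T = 0.3108·√1.4427 = 0.373309
d₁ = (ln(S/K) + (r+σ²/2)T) / (σ√T) = (ln(74.7/61.33) + (0.0509+0.3108²/2)·1.4427) / 0.373309 = (0.197211 + 0.143113) / 0.373309 = 0.911641
d₂ = d₁ − σ√T = 0.911641 − 0.373309 = 0.538332
e^{−rT} = 0.929198
N(−d₁) = 0.180979,  N(−d₂) = 0.295174
Put price V = K·e^{−rT}·N(−d₂) − S·N(−d₁) = 16.821289 − 13.519113 = 3.302176
φ(d₁) = (1/√(2π))·e^{−d₁²/2} = 0.263294
ν = S·φ(d₁)·√T = 23.623801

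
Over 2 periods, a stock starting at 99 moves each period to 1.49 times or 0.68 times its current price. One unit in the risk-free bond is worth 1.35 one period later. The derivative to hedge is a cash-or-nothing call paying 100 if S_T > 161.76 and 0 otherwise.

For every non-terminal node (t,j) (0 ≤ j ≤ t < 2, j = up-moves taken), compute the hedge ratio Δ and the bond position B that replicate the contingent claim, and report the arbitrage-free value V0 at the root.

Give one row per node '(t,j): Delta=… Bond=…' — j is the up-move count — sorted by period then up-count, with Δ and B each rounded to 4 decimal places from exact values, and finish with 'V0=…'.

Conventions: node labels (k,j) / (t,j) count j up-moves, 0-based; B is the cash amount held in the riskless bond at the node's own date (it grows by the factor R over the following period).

Since d<R<u, set p* = (R−d)/(u−d) = 0.8272; price each node as the discounted p*-expectation of its children.
Expiry values: V(2,0)=0.0000, V(2,1)=0.0000, V(2,2)=100.0000
Node (1,0) S=67.3200: V=(p*·0.0000+(1−p*)·0.0000)/1.35=0.0000; Δ=(0.0000−0.0000)/(100.3068−45.7776)=0.0000; B=V−Δ·S=0.0000
Node (1,1) S=147.5100: V=(p*·100.0000+(1−p*)·0.0000)/1.35=61.2711; Δ=(100.0000−0.0000)/(219.7899−100.3068)=0.8369; B=V−Δ·S=-62.1856
Node (0,0) S=99.0000: V=(p*·61.2711+(1−p*)·0.0000)/1.35=37.5415; Δ=(61.2711−0.0000)/(147.5100−67.3200)=0.7641; B=V−Δ·S=-38.1019
Check: Δ(0,0)·S0 + B(0,0) = 37.5415 = V0.

(0,0): Delta=0.7641 Bond=-38.1019
(1,0): Delta=0.0000 Bond=0.0000
(1,1): Delta=0.8369 Bond=-62.1856
V0=37.5415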